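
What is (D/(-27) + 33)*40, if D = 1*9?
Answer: 3920/3 ≈ 1306.7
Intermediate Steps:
D = 9
(D/(-27) + 33)*40 = (9/(-27) + 33)*40 = (9*(-1/27) + 33)*40 = (-⅓ + 33)*40 = (98/3)*40 = 3920/3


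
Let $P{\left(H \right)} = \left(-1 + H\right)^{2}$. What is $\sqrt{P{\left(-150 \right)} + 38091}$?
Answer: $2 \sqrt{15223} \approx 246.76$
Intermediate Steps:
$\sqrt{P{\left(-150 \right)} + 38091} = \sqrt{\left(-1 - 150\right)^{2} + 38091} = \sqrt{\left(-151\right)^{2} + 38091} = \sqrt{22801 + 38091} = \sqrt{60892} = 2 \sqrt{15223}$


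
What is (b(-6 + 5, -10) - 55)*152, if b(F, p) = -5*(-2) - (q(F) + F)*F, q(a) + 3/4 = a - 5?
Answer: -8018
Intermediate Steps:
q(a) = -23/4 + a (q(a) = -¾ + (a - 5) = -¾ + (-5 + a) = -23/4 + a)
b(F, p) = 10 - F*(-23/4 + 2*F) (b(F, p) = -5*(-2) - ((-23/4 + F) + F)*F = 10 - (-23/4 + 2*F)*F = 10 - F*(-23/4 + 2*F))
(b(-6 + 5, -10) - 55)*152 = ((10 - 2*(-6 + 5)² + 23*(-6 + 5)/4) - 55)*152 = ((10 - 2*(-1)² + (23/4)*(-1)) - 55)*152 = ((10 - 2*1 - 23/4) - 55)*152 = ((10 - 2 - 23/4) - 55)*152 = (9/4 - 55)*152 = -211/4*152 = -8018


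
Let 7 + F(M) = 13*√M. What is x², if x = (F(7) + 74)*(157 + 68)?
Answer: 287145000 + 88188750*√7 ≈ 5.2047e+8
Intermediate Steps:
F(M) = -7 + 13*√M
x = 15075 + 2925*√7 (x = ((-7 + 13*√7) + 74)*(157 + 68) = (67 + 13*√7)*225 = 15075 + 2925*√7 ≈ 22814.)
x² = (15075 + 2925*√7)²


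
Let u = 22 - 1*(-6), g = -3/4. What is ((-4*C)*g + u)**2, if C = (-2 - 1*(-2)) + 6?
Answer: 2116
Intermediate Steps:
C = 6 (C = (-2 + 2) + 6 = 0 + 6 = 6)
g = -3/4 (g = -3*1/4 = -3/4 ≈ -0.75000)
u = 28 (u = 22 + 6 = 28)
((-4*C)*g + u)**2 = (-4*6*(-3/4) + 28)**2 = (-24*(-3/4) + 28)**2 = (18 + 28)**2 = 46**2 = 2116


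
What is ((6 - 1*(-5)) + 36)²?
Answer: 2209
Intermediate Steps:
((6 - 1*(-5)) + 36)² = ((6 + 5) + 36)² = (11 + 36)² = 47² = 2209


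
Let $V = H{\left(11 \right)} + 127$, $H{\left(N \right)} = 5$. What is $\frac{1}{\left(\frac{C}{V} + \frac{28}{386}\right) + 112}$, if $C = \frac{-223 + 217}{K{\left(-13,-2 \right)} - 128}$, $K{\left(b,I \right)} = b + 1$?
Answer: $\frac{594440}{66620593} \approx 0.0089228$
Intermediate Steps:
$K{\left(b,I \right)} = 1 + b$
$C = \frac{3}{70}$ ($C = \frac{-223 + 217}{\left(1 - 13\right) - 128} = - \frac{6}{-12 - 128} = - \frac{6}{-140} = \left(-6\right) \left(- \frac{1}{140}\right) = \frac{3}{70} \approx 0.042857$)
$V = 132$ ($V = 5 + 127 = 132$)
$\frac{1}{\left(\frac{C}{V} + \frac{28}{386}\right) + 112} = \frac{1}{\left(\frac{3}{70 \cdot 132} + \frac{28}{386}\right) + 112} = \frac{1}{\left(\frac{3}{70} \cdot \frac{1}{132} + 28 \cdot \frac{1}{386}\right) + 112} = \frac{1}{\left(\frac{1}{3080} + \frac{14}{193}\right) + 112} = \frac{1}{\frac{43313}{594440} + 112} = \frac{1}{\frac{66620593}{594440}} = \frac{594440}{66620593}$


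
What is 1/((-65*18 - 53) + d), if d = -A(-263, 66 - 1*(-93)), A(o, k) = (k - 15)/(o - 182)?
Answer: -445/544091 ≈ -0.00081788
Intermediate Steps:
A(o, k) = (-15 + k)/(-182 + o)
d = 144/445 (d = -(-15 + (66 - 1*(-93)))/(-182 - 263) = -(-15 + (66 + 93))/(-445) = -(-1)*(-15 + 159)/445 = -(-1)*144/445 = -1*(-144/445) = 144/445 ≈ 0.32360)
1/((-65*18 - 53) + d) = 1/((-65*18 - 53) + 144/445) = 1/((-1170 - 53) + 144/445) = 1/(-1223 + 144/445) = 1/(-544091/445) = -445/544091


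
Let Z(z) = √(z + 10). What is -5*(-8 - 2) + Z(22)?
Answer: 50 + 4*√2 ≈ 55.657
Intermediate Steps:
Z(z) = √(10 + z)
-5*(-8 - 2) + Z(22) = -5*(-8 - 2) + √(10 + 22) = -5*(-10) + √32 = 50 + 4*√2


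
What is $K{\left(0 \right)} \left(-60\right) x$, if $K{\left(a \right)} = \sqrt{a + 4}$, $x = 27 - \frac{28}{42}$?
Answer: $-3160$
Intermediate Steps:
$x = \frac{79}{3}$ ($x = 27 - \frac{2}{3} = \frac{79}{3} \approx 26.333$)
$K{\left(a \right)} = \sqrt{4 + a}$
$K{\left(0 \right)} \left(-60\right) x = \sqrt{4 + 0} \left(-60\right) \frac{79}{3} = \sqrt{4} \left(-60\right) \frac{79}{3} = 2 \left(-60\right) \frac{79}{3} = \left(-120\right) \frac{79}{3} = -3160$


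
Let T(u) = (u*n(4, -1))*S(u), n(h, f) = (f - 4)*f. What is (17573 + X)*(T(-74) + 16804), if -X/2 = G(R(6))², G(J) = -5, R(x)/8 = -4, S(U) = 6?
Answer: 255555432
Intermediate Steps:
n(h, f) = f*(-4 + f) (n(h, f) = (-4 + f)*f = f*(-4 + f))
R(x) = -32 (R(x) = 8*(-4) = -32)
T(u) = 30*u (T(u) = (u*(-(-4 - 1)))*6 = (u*(-1*(-5)))*6 = (u*5)*6 = (5*u)*6 = 30*u)
X = -50 (X = -2*(-5)² = -2*25 = -50)
(17573 + X)*(T(-74) + 16804) = (17573 - 50)*(30*(-74) + 16804) = 17523*(-2220 + 16804) = 17523*14584 = 255555432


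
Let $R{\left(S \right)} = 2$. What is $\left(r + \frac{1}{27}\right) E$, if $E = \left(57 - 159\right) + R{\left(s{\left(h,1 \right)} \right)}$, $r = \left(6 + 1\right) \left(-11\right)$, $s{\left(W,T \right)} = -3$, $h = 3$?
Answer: $\frac{207800}{27} \approx 7696.3$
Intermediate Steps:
$r = -77$ ($r = 7 \left(-11\right) = -77$)
$E = -100$ ($E = \left(57 - 159\right) + 2 = -102 + 2 = -100$)
$\left(r + \frac{1}{27}\right) E = \left(-77 + \frac{1}{27}\right) \left(-100\right) = \left(- \frac{2078}{27}\right) \left(-100\right) = \frac{207800}{27}$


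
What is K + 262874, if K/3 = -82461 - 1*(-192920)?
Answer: 594251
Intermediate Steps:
K = 331377 (K = 3*(-82461 - 1*(-192920)) = 3*(-82461 + 192920) = 3*110459 = 331377)
K + 262874 = 331377 + 262874 = 594251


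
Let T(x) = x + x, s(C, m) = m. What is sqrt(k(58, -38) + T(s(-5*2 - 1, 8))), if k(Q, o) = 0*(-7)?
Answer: 4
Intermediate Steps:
T(x) = 2*x
k(Q, o) = 0
sqrt(k(58, -38) + T(s(-5*2 - 1, 8))) = sqrt(0 + 2*8) = sqrt(0 + 16) = sqrt(16) = 4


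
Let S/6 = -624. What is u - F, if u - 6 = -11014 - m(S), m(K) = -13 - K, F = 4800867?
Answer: -4815606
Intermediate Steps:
S = -3744 (S = 6*(-624) = -3744)
u = -14739 (u = 6 + (-11014 - (-13 - 1*(-3744))) = 6 + (-11014 - (-13 + 3744)) = 6 + (-11014 - 1*3731) = 6 + (-11014 - 3731) = 6 - 14745 = -14739)
u - F = -14739 - 1*4800867 = -14739 - 4800867 = -4815606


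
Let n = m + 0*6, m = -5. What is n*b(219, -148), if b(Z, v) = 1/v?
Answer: 5/148 ≈ 0.033784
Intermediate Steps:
n = -5 (n = -5 + 0*6 = -5 + 0 = -5)
n*b(219, -148) = -5/(-148) = -5*(-1/148) = 5/148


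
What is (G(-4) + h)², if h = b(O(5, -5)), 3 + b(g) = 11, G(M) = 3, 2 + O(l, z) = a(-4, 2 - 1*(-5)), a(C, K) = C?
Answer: 121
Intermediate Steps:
O(l, z) = -6 (O(l, z) = -2 - 4 = -6)
b(g) = 8 (b(g) = -3 + 11 = 8)
h = 8
(G(-4) + h)² = (3 + 8)² = 11² = 121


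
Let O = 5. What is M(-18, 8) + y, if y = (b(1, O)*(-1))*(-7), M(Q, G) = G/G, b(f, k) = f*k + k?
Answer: 71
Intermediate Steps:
b(f, k) = k + f*k
M(Q, G) = 1
y = 70 (y = ((5*(1 + 1))*(-1))*(-7) = ((5*2)*(-1))*(-7) = (10*(-1))*(-7) = -10*(-7) = 70)
M(-18, 8) + y = 1 + 70 = 71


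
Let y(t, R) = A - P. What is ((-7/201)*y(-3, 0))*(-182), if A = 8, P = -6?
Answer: 17836/201 ≈ 88.736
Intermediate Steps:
y(t, R) = 14 (y(t, R) = 8 - 1*(-6) = 8 + 6 = 14)
((-7/201)*y(-3, 0))*(-182) = (-7/201*14)*(-182) = (-7*1/201*14)*(-182) = -7/201*14*(-182) = -98/201*(-182) = 17836/201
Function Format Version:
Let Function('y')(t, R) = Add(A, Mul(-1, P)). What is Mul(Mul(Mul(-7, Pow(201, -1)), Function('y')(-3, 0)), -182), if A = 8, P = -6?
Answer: Rational(17836, 201) ≈ 88.736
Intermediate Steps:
Function('y')(t, R) = 14 (Function('y')(t, R) = Add(8, Mul(-1, -6)) = Add(8, 6) = 14)
Mul(Mul(Mul(-7, Pow(201, -1)), Function('y')(-3, 0)), -182) = Mul(Mul(Mul(-7, Pow(201, -1)), 14), -182) = Mul(Mul(Mul(-7, Rational(1, 201)), 14), -182) = Mul(Mul(Rational(-7, 201), 14), -182) = Mul(Rational(-98, 201), -182) = Rational(17836, 201)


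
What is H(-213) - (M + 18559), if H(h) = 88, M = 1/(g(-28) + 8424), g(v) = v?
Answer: -155082517/8396 ≈ -18471.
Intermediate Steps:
M = 1/8396 (M = 1/(-28 + 8424) = 1/8396 ≈ 0.00011910)
H(-213) - (M + 18559) = 88 - (1/8396 + 18559) = 88 - 1*155821365/8396 = 88 - 155821365/8396 = -155082517/8396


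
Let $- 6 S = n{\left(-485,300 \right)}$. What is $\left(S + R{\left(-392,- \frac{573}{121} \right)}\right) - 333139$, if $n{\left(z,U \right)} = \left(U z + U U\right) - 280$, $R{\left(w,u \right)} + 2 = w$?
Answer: $- \frac{972709}{3} \approx -3.2424 \cdot 10^{5}$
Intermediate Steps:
$R{\left(w,u \right)} = -2 + w$
$n{\left(z,U \right)} = -280 + U^{2} + U z$ ($n{\left(z,U \right)} = \left(U z + U^{2}\right) - 280 = \left(U^{2} + U z\right) - 280 = -280 + U^{2} + U z$)
$S = \frac{27890}{3}$ ($S = - \frac{-280 + 300^{2} + 300 \left(-485\right)}{6} = - \frac{-280 + 90000 - 145500}{6} = \left(- \frac{1}{6}\right) \left(-55780\right) = \frac{27890}{3} \approx 9296.7$)
$\left(S + R{\left(-392,- \frac{573}{121} \right)}\right) - 333139 = \left(\frac{27890}{3} - 394\right) - 333139 = \frac{26708}{3} - 333139 = - \frac{972709}{3}$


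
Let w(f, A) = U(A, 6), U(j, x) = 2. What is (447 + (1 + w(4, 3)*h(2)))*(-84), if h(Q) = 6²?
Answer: -43680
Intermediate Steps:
w(f, A) = 2
h(Q) = 36
(447 + (1 + w(4, 3)*h(2)))*(-84) = (447 + (1 + 2*36))*(-84) = (447 + (1 + 72))*(-84) = (447 + 73)*(-84) = 520*(-84) = -43680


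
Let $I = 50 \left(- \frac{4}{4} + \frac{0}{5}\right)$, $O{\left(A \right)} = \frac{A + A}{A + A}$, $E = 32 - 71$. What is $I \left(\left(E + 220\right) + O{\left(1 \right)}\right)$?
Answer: $-9100$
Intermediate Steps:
$E = -39$ ($E = 32 - 71 = -39$)
$O{\left(A \right)} = 1$ ($O{\left(A \right)} = \frac{2 A}{2 A} = 2 A \frac{1}{2 A} = 1$)
$I = -50$ ($I = 50 \left(\left(-4\right) \frac{1}{4} + 0 \cdot \frac{1}{5}\right) = 50 \left(-1 + 0\right) = 50 \left(-1\right) = -50$)
$I \left(\left(E + 220\right) + O{\left(1 \right)}\right) = - 50 \left(\left(-39 + 220\right) + 1\right) = - 50 \left(181 + 1\right) = \left(-50\right) 182 = -9100$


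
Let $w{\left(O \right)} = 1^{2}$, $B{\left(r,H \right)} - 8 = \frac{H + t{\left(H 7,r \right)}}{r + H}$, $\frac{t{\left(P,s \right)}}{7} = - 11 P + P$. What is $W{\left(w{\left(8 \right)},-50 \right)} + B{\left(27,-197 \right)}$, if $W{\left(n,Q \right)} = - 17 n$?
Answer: $- \frac{97863}{170} \approx -575.67$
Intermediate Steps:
$t{\left(P,s \right)} = - 70 P$ ($t{\left(P,s \right)} = 7 \left(- 11 P + P\right) = 7 \left(- 10 P\right) = - 70 P$)
$B{\left(r,H \right)} = 8 - \frac{489 H}{H + r}$ ($B{\left(r,H \right)} = 8 + \frac{H - 70 H 7}{r + H} = 8 + \frac{H - 70 \cdot 7 H}{H + r} = 8 + \frac{H - 490 H}{H + r} = 8 + \frac{\left(-489\right) H}{H + r} = 8 - \frac{489 H}{H + r}$)
$w{\left(O \right)} = 1$
$W{\left(w{\left(8 \right)},-50 \right)} + B{\left(27,-197 \right)} = \left(-17\right) 1 + \frac{\left(-481\right) \left(-197\right) + 8 \cdot 27}{-197 + 27} = -17 + \frac{94757 + 216}{-170} = -17 - \frac{94973}{170} = - \frac{97863}{170}$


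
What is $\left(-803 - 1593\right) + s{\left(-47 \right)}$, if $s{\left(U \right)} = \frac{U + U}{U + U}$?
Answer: $-2395$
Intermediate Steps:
$s{\left(U \right)} = 1$ ($s{\left(U \right)} = \frac{2 U}{2 U} = 2 U \frac{1}{2 U} = 1$)
$\left(-803 - 1593\right) + s{\left(-47 \right)} = \left(-803 - 1593\right) + 1 = -2396 + 1 = -2395$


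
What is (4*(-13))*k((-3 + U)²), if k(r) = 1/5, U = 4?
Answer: -52/5 ≈ -10.400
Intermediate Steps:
k(r) = ⅕
(4*(-13))*k((-3 + U)²) = (4*(-13))*(⅕) = -52*⅕ = -52/5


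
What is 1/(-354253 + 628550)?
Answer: 1/274297 ≈ 3.6457e-6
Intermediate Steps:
1/(-354253 + 628550) = 1/274297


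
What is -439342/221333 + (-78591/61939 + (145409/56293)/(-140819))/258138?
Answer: -172933729140908840033056/87120845010899174658141 ≈ -1.9850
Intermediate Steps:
-439342/221333 + (-78591/61939 + (145409/56293)/(-140819))/258138 = -439342*1/221333 + (-78591*1/61939 + (145409*(1/56293))*(-1/140819))*(1/258138) = -439342/221333 + (-3417/2693 + (145409/56293)*(-1/140819))*(1/258138) = -439342/221333 + (-3417/2693 - 145409/7927123967)*(1/258138) = -439342/221333 - 27087374181676/21347744843131*1/258138 = -439342/221333 - 13543687090838/2755332079158075039 = -172933729140908840033056/87120845010899174658141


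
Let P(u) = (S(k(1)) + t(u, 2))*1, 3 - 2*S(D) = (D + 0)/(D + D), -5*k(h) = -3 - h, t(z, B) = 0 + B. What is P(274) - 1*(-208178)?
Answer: 832725/4 ≈ 2.0818e+5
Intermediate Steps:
t(z, B) = B
k(h) = 3/5 + h/5 (k(h) = -(-3 - h)/5 = 3/5 + h/5)
S(D) = 5/4 (S(D) = 3/2 - (D + 0)/(2*(D + D)) = 3/2 - D/(2*(2*D)) = 3/2 - D*1/(2*D)/2 = 3/2 - 1/2*1/2 = 3/2 - 1/4 = 5/4)
P(u) = 13/4 (P(u) = (5/4 + 2)*1 = (13/4)*1 = 13/4)
P(274) - 1*(-208178) = 13/4 - 1*(-208178) = 13/4 + 208178 = 832725/4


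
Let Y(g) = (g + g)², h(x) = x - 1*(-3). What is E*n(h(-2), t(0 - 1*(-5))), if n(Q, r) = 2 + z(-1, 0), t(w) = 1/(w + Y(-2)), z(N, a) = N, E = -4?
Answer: -4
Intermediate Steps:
h(x) = 3 + x (h(x) = x + 3 = 3 + x)
Y(g) = 4*g² (Y(g) = (2*g)² = 4*g²)
t(w) = 1/(16 + w) (t(w) = 1/(w + 4*(-2)²) = 1/(w + 4*4) = 1/(w + 16) = 1/(16 + w))
n(Q, r) = 1 (n(Q, r) = 2 - 1 = 1)
E*n(h(-2), t(0 - 1*(-5))) = -4*1 = -4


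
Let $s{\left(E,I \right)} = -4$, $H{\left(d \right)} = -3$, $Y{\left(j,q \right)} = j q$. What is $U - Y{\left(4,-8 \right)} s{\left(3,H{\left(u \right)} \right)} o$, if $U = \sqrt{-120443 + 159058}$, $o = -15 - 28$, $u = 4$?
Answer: $5504 + \sqrt{38615} \approx 5700.5$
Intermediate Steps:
$o = -43$
$U = \sqrt{38615} \approx 196.51$
$U - Y{\left(4,-8 \right)} s{\left(3,H{\left(u \right)} \right)} o = \sqrt{38615} - 4 \left(-8\right) \left(-4\right) \left(-43\right) = \sqrt{38615} - \left(-32\right) \left(-4\right) \left(-43\right) = \sqrt{38615} - 128 \left(-43\right) = \sqrt{38615} - -5504 = \sqrt{38615} + 5504 = 5504 + \sqrt{38615}$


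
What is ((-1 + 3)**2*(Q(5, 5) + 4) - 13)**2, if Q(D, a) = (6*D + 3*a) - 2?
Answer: 30625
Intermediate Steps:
Q(D, a) = -2 + 3*a + 6*D (Q(D, a) = (3*a + 6*D) - 2 = -2 + 3*a + 6*D)
((-1 + 3)**2*(Q(5, 5) + 4) - 13)**2 = ((-1 + 3)**2*((-2 + 3*5 + 6*5) + 4) - 13)**2 = (2**2*((-2 + 15 + 30) + 4) - 13)**2 = (4*(43 + 4) - 13)**2 = (4*47 - 13)**2 = (188 - 13)**2 = 175**2 = 30625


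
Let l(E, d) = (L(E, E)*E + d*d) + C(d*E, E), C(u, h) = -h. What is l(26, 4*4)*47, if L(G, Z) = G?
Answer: 42582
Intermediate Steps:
l(E, d) = E**2 + d**2 - E (l(E, d) = (E*E + d*d) - E = (E**2 + d**2) - E = E**2 + d**2 - E)
l(26, 4*4)*47 = (26**2 + (4*4)**2 - 1*26)*47 = (676 + 16**2 - 26)*47 = (676 + 256 - 26)*47 = 906*47 = 42582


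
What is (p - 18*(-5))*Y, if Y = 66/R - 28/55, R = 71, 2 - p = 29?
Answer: 103446/3905 ≈ 26.491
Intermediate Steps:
p = -27 (p = 2 - 1*29 = 2 - 29 = -27)
Y = 1642/3905 (Y = 66/71 - 28/55 = 1642/3905 ≈ 0.42049)
(p - 18*(-5))*Y = (-27 - 18*(-5))*(1642/3905) = (-27 + 90)*(1642/3905) = 63*(1642/3905) = 103446/3905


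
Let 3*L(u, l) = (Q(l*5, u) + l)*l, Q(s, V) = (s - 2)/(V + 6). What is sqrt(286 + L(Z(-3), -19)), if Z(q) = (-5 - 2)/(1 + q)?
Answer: sqrt(471) ≈ 21.703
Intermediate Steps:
Q(s, V) = (-2 + s)/(6 + V)
Z(q) = -7/(1 + q)
L(u, l) = l*(l + (-2 + 5*l)/(6 + u))/3 (L(u, l) = (((-2 + l*5)/(6 + u) + l)*l)/3 = (((-2 + 5*l)/(6 + u) + l)*l)/3 = ((l + (-2 + 5*l)/(6 + u))*l)/3 = (l*(l + (-2 + 5*l)/(6 + u)))/3 = l*(l + (-2 + 5*l)/(6 + u))/3)
sqrt(286 + L(Z(-3), -19)) = sqrt(286 + (1/3)*(-19)*(-2 + 11*(-19) - (-133)/(1 - 3))/(6 - 7/(1 - 3))) = sqrt(286 + (1/3)*(-19)*(-2 - 209 - (-133)/(-2))/(6 - 7/(-2))) = sqrt(286 + (1/3)*(-19)*(-2 - 209 - (-133)*(-1)/2)/(6 - 7*(-1/2))) = sqrt(286 + (1/3)*(-19)*(-2 - 209 - 19*7/2)/(6 + 7/2)) = sqrt(286 + (1/3)*(-19)*(-2 - 209 - 133/2)/(19/2)) = sqrt(286 + (1/3)*(-19)*(2/19)*(-555/2)) = sqrt(286 + 185) = sqrt(471)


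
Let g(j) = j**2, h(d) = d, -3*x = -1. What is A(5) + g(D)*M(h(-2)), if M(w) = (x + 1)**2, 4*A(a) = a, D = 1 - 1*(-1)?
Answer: 301/36 ≈ 8.3611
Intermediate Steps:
x = 1/3 (x = -1/3*(-1) = 1/3 ≈ 0.33333)
D = 2 (D = 1 + 1 = 2)
A(a) = a/4
M(w) = 16/9 (M(w) = (1/3 + 1)**2 = (4/3)**2 = 16/9)
A(5) + g(D)*M(h(-2)) = (1/4)*5 + 2**2*(16/9) = 5/4 + 4*(16/9) = 5/4 + 64/9 = 301/36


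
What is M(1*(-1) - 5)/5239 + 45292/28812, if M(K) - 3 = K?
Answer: 59299588/37736517 ≈ 1.5714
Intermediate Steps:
M(K) = 3 + K
M(1*(-1) - 5)/5239 + 45292/28812 = (3 + (1*(-1) - 5))/5239 + 45292/28812 = (3 + (-1 - 5))*(1/5239) + 45292*(1/28812) = (3 - 6)*(1/5239) + 11323/7203 = -3*1/5239 + 11323/7203 = -3/5239 + 11323/7203 = 59299588/37736517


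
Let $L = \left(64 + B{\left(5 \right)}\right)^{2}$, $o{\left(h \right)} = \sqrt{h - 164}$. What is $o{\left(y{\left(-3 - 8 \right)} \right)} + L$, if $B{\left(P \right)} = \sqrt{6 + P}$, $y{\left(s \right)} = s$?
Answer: $\left(64 + \sqrt{11}\right)^{2} + 5 i \sqrt{7} \approx 4531.5 + 13.229 i$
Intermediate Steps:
$o{\left(h \right)} = \sqrt{-164 + h}$
$L = \left(64 + \sqrt{11}\right)^{2}$ ($L = \left(64 + \sqrt{6 + 5}\right)^{2} = \left(64 + \sqrt{11}\right)^{2} \approx 4531.5$)
$o{\left(y{\left(-3 - 8 \right)} \right)} + L = \sqrt{-164 - 11} + \left(64 + \sqrt{11}\right)^{2} = \sqrt{-175} + \left(64 + \sqrt{11}\right)^{2} = 5 i \sqrt{7} + \left(64 + \sqrt{11}\right)^{2} = \left(64 + \sqrt{11}\right)^{2} + 5 i \sqrt{7}$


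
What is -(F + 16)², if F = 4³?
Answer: -6400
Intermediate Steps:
F = 64
-(F + 16)² = -(64 + 16)² = -1*80² = -1*6400 = -6400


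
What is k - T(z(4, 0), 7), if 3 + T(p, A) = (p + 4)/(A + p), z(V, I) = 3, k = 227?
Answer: 2293/10 ≈ 229.30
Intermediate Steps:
T(p, A) = -3 + (4 + p)/(A + p) (T(p, A) = -3 + (p + 4)/(A + p) = -3 + (4 + p)/(A + p))
k - T(z(4, 0), 7) = 227 - (4 - 3*7 - 2*3)/(7 + 3) = 227 - (4 - 21 - 6)/10 = 227 - (-23)/10 = 227 - 1*(-23/10) = 227 + 23/10 = 2293/10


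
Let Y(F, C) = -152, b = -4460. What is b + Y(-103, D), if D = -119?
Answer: -4612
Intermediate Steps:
b + Y(-103, D) = -4460 - 152 = -4612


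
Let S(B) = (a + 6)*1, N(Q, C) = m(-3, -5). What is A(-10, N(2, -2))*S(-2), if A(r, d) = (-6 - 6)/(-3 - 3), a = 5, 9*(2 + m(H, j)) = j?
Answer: 22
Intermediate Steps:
m(H, j) = -2 + j/9
N(Q, C) = -23/9 (N(Q, C) = -2 + (⅑)*(-5) = -2 - 5/9 = -23/9)
A(r, d) = 2 (A(r, d) = -12/(-6) = -12*(-⅙) = 2)
S(B) = 11 (S(B) = (5 + 6)*1 = 11*1 = 11)
A(-10, N(2, -2))*S(-2) = 2*11 = 22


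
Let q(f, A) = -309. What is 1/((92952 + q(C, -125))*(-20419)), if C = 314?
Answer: -1/1891677417 ≈ -5.2863e-10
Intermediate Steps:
1/((92952 + q(C, -125))*(-20419)) = 1/((92952 - 309)*(-20419)) = -1/20419/92643 = (1/92643)*(-1/20419) = -1/1891677417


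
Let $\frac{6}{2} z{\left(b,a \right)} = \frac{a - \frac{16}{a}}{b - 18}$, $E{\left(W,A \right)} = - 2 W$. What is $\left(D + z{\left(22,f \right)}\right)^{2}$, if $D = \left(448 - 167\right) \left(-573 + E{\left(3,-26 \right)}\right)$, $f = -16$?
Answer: $\frac{423541941601}{16} \approx 2.6471 \cdot 10^{10}$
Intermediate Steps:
$z{\left(b,a \right)} = \frac{a - \frac{16}{a}}{3 \left(-18 + b\right)}$ ($z{\left(b,a \right)} = \frac{\left(a - \frac{16}{a}\right) \frac{1}{b - 18}}{3} = \frac{\left(a - \frac{16}{a}\right) \frac{1}{-18 + b}}{3} = \frac{\frac{1}{-18 + b} \left(a - \frac{16}{a}\right)}{3} = \frac{a - \frac{16}{a}}{3 \left(-18 + b\right)}$)
$D = -162699$ ($D = \left(448 - 167\right) \left(-573 - 6\right) = 281 \left(-573 - 6\right) = 281 \left(-579\right) = -162699$)
$\left(D + z{\left(22,f \right)}\right)^{2} = \left(-162699 + \frac{-16 + \left(-16\right)^{2}}{3 \left(-16\right) \left(-18 + 22\right)}\right)^{2} = \left(-162699 + \frac{1}{3} \left(- \frac{1}{16}\right) \frac{1}{4} \left(-16 + 256\right)\right)^{2} = \left(-162699 + \frac{1}{3} \left(- \frac{1}{16}\right) \frac{1}{4} \cdot 240\right)^{2} = \left(-162699 - \frac{5}{4}\right)^{2} = \left(- \frac{650801}{4}\right)^{2} = \frac{423541941601}{16}$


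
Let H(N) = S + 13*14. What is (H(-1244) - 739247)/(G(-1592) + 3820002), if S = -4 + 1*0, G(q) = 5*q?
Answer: -739069/3812042 ≈ -0.19388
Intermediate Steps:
S = -4 (S = -4 + 0 = -4)
H(N) = 178 (H(N) = -4 + 13*14 = -4 + 182 = 178)
(H(-1244) - 739247)/(G(-1592) + 3820002) = (178 - 739247)/(5*(-1592) + 3820002) = -739069/(-7960 + 3820002) = -739069/3812042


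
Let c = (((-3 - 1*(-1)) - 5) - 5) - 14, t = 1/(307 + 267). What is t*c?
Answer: -13/287 ≈ -0.045296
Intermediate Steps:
t = 1/574 ≈ 0.0017422
c = -26 (c = (((-3 + 1) - 5) - 5) - 14 = ((-2 - 5) - 5) - 14 = (-7 - 5) - 14 = -12 - 14 = -26)
t*c = (1/574)*(-26) = -13/287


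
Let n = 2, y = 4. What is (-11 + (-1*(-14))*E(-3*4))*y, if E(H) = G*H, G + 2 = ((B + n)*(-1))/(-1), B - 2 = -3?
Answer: 628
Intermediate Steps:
B = -1 (B = 2 - 3 = -1)
G = -1 (G = -2 + ((-1 + 2)*(-1))/(-1) = -2 + (1*(-1))*(-1) = -2 - 1*(-1) = -2 + 1 = -1)
E(H) = -H
(-11 + (-1*(-14))*E(-3*4))*y = (-11 + (-1*(-14))*(-(-3)*4))*4 = (-11 + 14*(-1*(-12)))*4 = (-11 + 14*12)*4 = (-11 + 168)*4 = 157*4 = 628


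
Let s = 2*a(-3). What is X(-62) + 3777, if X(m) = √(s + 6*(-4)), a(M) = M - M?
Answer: 3777 + 2*I*√6 ≈ 3777.0 + 4.899*I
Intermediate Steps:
a(M) = 0
s = 0 (s = 2*0 = 0)
X(m) = 2*I*√6 (X(m) = √(0 + 6*(-4)) = √(0 - 24) = √(-24) = 2*I*√6)
X(-62) + 3777 = 2*I*√6 + 3777 = 3777 + 2*I*√6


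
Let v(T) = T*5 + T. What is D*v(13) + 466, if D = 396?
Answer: 31354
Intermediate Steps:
v(T) = 6*T (v(T) = 5*T + T = 6*T)
D*v(13) + 466 = 396*(6*13) + 466 = 396*78 + 466 = 30888 + 466 = 31354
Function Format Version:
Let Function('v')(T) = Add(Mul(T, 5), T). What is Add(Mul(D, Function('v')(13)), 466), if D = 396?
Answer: 31354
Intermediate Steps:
Function('v')(T) = Mul(6, T) (Function('v')(T) = Add(Mul(5, T), T) = Mul(6, T))
Add(Mul(D, Function('v')(13)), 466) = Add(Mul(396, Mul(6, 13)), 466) = Add(Mul(396, 78), 466) = Add(30888, 466) = 31354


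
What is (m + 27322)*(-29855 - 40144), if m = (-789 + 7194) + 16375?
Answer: -3507089898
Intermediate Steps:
m = 22780 (m = 6405 + 16375 = 22780)
(m + 27322)*(-29855 - 40144) = (22780 + 27322)*(-29855 - 40144) = 50102*(-69999) = -3507089898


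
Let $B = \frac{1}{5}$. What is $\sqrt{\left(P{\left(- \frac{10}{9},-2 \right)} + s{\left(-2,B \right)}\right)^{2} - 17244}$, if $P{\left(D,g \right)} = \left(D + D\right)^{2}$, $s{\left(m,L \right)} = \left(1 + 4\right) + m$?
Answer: $\frac{i \sqrt{112724435}}{81} \approx 131.08 i$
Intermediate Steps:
$B = \frac{1}{5} \approx 0.2$
$s{\left(m,L \right)} = 5 + m$
$P{\left(D,g \right)} = 4 D^{2}$ ($P{\left(D,g \right)} = \left(2 D\right)^{2} = 4 D^{2}$)
$\sqrt{\left(P{\left(- \frac{10}{9},-2 \right)} + s{\left(-2,B \right)}\right)^{2} - 17244} = \sqrt{\left(4 \left(- \frac{10}{9}\right)^{2} + \left(5 - 2\right)\right)^{2} - 17244} = \sqrt{\left(4 \left(\left(-10\right) \frac{1}{9}\right)^{2} + 3\right)^{2} - 17244} = \sqrt{\left(4 \left(- \frac{10}{9}\right)^{2} + 3\right)^{2} - 17244} = \sqrt{\left(4 \cdot \frac{100}{81} + 3\right)^{2} - 17244} = \sqrt{\left(\frac{400}{81} + 3\right)^{2} - 17244} = \sqrt{\left(\frac{643}{81}\right)^{2} - 17244} = \sqrt{\frac{413449}{6561} - 17244} = \sqrt{- \frac{112724435}{6561}} = \frac{i \sqrt{112724435}}{81}$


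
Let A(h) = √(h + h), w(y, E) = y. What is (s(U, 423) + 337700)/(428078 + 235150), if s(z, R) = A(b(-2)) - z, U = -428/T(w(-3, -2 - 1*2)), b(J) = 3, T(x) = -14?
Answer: 1181843/2321298 + √6/663228 ≈ 0.50913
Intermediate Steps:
A(h) = √2*√h (A(h) = √(2*h) = √2*√h)
U = 214/7 (U = -428/(-14) = -428*(-1/14) = 214/7 ≈ 30.571)
s(z, R) = √6 - z (s(z, R) = √2*√3 - z = √6 - z)
(s(U, 423) + 337700)/(428078 + 235150) = ((√6 - 1*214/7) + 337700)/(428078 + 235150) = ((√6 - 214/7) + 337700)/663228 = ((-214/7 + √6) + 337700)*(1/663228) = (2363686/7 + √6)*(1/663228) = 1181843/2321298 + √6/663228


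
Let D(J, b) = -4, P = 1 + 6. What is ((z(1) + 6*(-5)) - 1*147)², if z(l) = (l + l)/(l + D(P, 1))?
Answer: 284089/9 ≈ 31565.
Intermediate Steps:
P = 7
z(l) = 2*l/(-4 + l) (z(l) = (l + l)/(l - 4) = (2*l)/(-4 + l) = 2*l/(-4 + l))
((z(1) + 6*(-5)) - 1*147)² = ((2*1/(-4 + 1) + 6*(-5)) - 1*147)² = ((2*1/(-3) - 30) - 147)² = ((2*1*(-⅓) - 30) - 147)² = ((-⅔ - 30) - 147)² = (-92/3 - 147)² = (-533/3)² = 284089/9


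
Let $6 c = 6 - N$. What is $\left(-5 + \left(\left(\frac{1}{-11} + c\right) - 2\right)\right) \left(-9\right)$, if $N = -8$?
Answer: $\frac{471}{11} \approx 42.818$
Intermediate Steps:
$c = \frac{7}{3}$ ($c = \frac{6 - -8}{6} = \frac{6 + 8}{6} = \frac{1}{6} \cdot 14 = \frac{7}{3} \approx 2.3333$)
$\left(-5 + \left(\left(\frac{1}{-11} + c\right) - 2\right)\right) \left(-9\right) = \left(-5 - \left(- \frac{1}{3} + \frac{1}{11}\right)\right) \left(-9\right) = \left(-5 + \left(\left(- \frac{1}{11} + \frac{7}{3}\right) - 2\right)\right) \left(-9\right) = \left(-5 + \left(\frac{74}{33} - 2\right)\right) \left(-9\right) = \left(-5 + \frac{8}{33}\right) \left(-9\right) = \left(- \frac{157}{33}\right) \left(-9\right) = \frac{471}{11}$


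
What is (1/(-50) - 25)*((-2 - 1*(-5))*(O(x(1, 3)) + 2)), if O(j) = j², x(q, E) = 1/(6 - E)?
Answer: -7923/50 ≈ -158.46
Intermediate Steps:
(1/(-50) - 25)*((-2 - 1*(-5))*(O(x(1, 3)) + 2)) = (1/(-50) - 25)*((-2 - 1*(-5))*((-1/(-6 + 3))² + 2)) = (-1/50 - 25)*((-2 + 5)*((-1/(-3))² + 2)) = -3753*((-1*(-⅓))² + 2)/50 = -3753*((⅓)² + 2)/50 = -3753*(⅑ + 2)/50 = -3753*19/(50*9) = -1251/50*19/3 = -7923/50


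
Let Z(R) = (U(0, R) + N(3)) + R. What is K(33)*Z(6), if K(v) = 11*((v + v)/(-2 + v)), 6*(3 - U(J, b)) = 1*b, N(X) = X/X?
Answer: 6534/31 ≈ 210.77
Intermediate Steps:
N(X) = 1
U(J, b) = 3 - b/6
Z(R) = 4 + 5*R/6 (Z(R) = ((3 - R/6) + 1) + R = (4 - R/6) + R = 4 + 5*R/6)
K(v) = 22*v/(-2 + v) (K(v) = 11*((2*v)/(-2 + v)) = 11*(2*v/(-2 + v)) = 22*v/(-2 + v))
K(33)*Z(6) = (22*33/(-2 + 33))*(4 + (⅚)*6) = (22*33/31)*(4 + 5) = (22*33*(1/31))*9 = (726/31)*9 = 6534/31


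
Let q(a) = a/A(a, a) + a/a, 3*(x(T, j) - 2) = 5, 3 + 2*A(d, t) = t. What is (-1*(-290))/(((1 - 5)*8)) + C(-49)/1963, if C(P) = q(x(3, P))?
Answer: -284443/31408 ≈ -9.0564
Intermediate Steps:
A(d, t) = -3/2 + t/2
x(T, j) = 11/3 (x(T, j) = 2 + (1/3)*5 = 2 + 5/3 = 11/3)
q(a) = 1 + a/(-3/2 + a/2) (q(a) = a/(-3/2 + a/2) + a/a = a/(-3/2 + a/2) + 1 = 1 + a/(-3/2 + a/2))
C(P) = 12 (C(P) = 3*(-1 + 11/3)/(-3 + 11/3) = 3*(8/3)/(2/3) = 3*(3/2)*(8/3) = 12)
(-1*(-290))/(((1 - 5)*8)) + C(-49)/1963 = (-1*(-290))/(((1 - 5)*8)) + 12/1963 = 290/((-4*8)) + 12*(1/1963) = 290/(-32) + 12/1963 = 290*(-1/32) + 12/1963 = -145/16 + 12/1963 = -284443/31408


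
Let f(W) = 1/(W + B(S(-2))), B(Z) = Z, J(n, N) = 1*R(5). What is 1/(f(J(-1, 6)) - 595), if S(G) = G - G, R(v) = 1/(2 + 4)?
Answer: -1/589 ≈ -0.0016978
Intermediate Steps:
R(v) = ⅙ (R(v) = 1/6 = ⅙)
S(G) = 0
J(n, N) = ⅙ (J(n, N) = 1*(⅙) = ⅙)
f(W) = 1/W (f(W) = 1/(W + 0) = 1/W)
1/(f(J(-1, 6)) - 595) = 1/(1/(⅙) - 595) = 1/(6 - 595) = 1/(-589) = -1/589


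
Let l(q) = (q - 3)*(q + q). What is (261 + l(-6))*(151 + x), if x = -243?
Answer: -33948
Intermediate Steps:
l(q) = 2*q*(-3 + q) (l(q) = (-3 + q)*(2*q) = 2*q*(-3 + q))
(261 + l(-6))*(151 + x) = (261 + 2*(-6)*(-3 - 6))*(151 - 243) = (261 + 2*(-6)*(-9))*(-92) = (261 + 108)*(-92) = 369*(-92) = -33948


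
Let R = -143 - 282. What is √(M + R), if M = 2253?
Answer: 2*√457 ≈ 42.755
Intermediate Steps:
R = -425
√(M + R) = √(2253 - 425) = √1828 = 2*√457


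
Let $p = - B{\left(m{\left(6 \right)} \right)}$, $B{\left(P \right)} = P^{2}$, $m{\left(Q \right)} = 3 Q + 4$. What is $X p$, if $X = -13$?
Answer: $6292$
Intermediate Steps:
$m{\left(Q \right)} = 4 + 3 Q$
$p = -484$ ($p = - \left(4 + 3 \cdot 6\right)^{2} = - \left(4 + 18\right)^{2} = - 22^{2} = \left(-1\right) 484 = -484$)
$X p = \left(-13\right) \left(-484\right) = 6292$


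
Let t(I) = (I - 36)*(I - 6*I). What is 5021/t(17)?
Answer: 5021/1615 ≈ 3.1090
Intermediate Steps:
t(I) = -5*I*(-36 + I) (t(I) = (-36 + I)*(-5*I) = -5*I*(-36 + I))
5021/t(17) = 5021/((5*17*(36 - 1*17))) = 5021/((5*17*(36 - 17))) = 5021/((5*17*19)) = 5021/1615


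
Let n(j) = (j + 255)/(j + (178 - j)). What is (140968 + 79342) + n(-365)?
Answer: 19607535/89 ≈ 2.2031e+5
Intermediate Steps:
n(j) = 255/178 + j/178 (n(j) = (255 + j)/178 = (255 + j)*(1/178) = 255/178 + j/178)
(140968 + 79342) + n(-365) = (140968 + 79342) + (255/178 + (1/178)*(-365)) = 220310 + (255/178 - 365/178) = 220310 - 55/89 = 19607535/89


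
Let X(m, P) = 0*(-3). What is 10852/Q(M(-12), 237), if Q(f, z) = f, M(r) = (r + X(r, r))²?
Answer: 2713/36 ≈ 75.361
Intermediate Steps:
X(m, P) = 0
M(r) = r² (M(r) = (r + 0)² = r²)
10852/Q(M(-12), 237) = 10852/((-12)²) = 10852/144 = 10852*(1/144) = 2713/36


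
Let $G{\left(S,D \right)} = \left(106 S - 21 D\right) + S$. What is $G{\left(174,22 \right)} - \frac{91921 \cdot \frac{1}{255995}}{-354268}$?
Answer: $\frac{1646582830490881}{90690836660} \approx 18156.0$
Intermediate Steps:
$G{\left(S,D \right)} = - 21 D + 107 S$ ($G{\left(S,D \right)} = \left(- 21 D + 106 S\right) + S = - 21 D + 107 S$)
$G{\left(174,22 \right)} - \frac{91921 \cdot \frac{1}{255995}}{-354268} = \left(\left(-21\right) 22 + 107 \cdot 174\right) - \frac{91921 \cdot \frac{1}{255995}}{-354268} = \left(-462 + 18618\right) - 91921 \cdot \frac{1}{255995} \left(- \frac{1}{354268}\right) = 18156 - \frac{91921}{255995} \left(- \frac{1}{354268}\right) = 18156 - - \frac{91921}{90690836660} = 18156 + \frac{91921}{90690836660} = \frac{1646582830490881}{90690836660}$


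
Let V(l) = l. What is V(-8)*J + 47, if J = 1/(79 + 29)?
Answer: 1267/27 ≈ 46.926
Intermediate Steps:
J = 1/108 ≈ 0.0092593
V(-8)*J + 47 = -8*1/108 + 47 = -2/27 + 47 = 1267/27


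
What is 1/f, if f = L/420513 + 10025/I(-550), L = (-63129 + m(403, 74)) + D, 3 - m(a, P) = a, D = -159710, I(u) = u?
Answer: -3083762/57845657 ≈ -0.053310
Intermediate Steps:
m(a, P) = 3 - a
L = -223239 (L = (-63129 + (3 - 1*403)) - 159710 = (-63129 + (3 - 403)) - 159710 = (-63129 - 400) - 159710 = -63529 - 159710 = -223239)
f = -57845657/3083762 (f = -223239/420513 + 10025/(-550) = -223239*1/420513 + 10025*(-1/550) = -74413/140171 - 401/22 = -57845657/3083762 ≈ -18.758)
1/f = 1/(-57845657/3083762) = -3083762/57845657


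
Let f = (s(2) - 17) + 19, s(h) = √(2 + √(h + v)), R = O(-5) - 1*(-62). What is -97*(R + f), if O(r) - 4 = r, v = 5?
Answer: -6111 - 97*√(2 + √7) ≈ -6320.1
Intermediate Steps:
O(r) = 4 + r
R = 61 (R = (4 - 5) - 1*(-62) = -1 + 62 = 61)
s(h) = √(2 + √(5 + h)) (s(h) = √(2 + √(h + 5)) = √(2 + √(5 + h)))
f = 2 + √(2 + √7) (f = (√(2 + √(5 + 2)) - 17) + 19 = (√(2 + √7) - 17) + 19 = (-17 + √(2 + √7)) + 19 = 2 + √(2 + √7) ≈ 4.1554)
-97*(R + f) = -97*(61 + (2 + √(2 + √7))) = -97*(63 + √(2 + √7)) = -6111 - 97*√(2 + √7)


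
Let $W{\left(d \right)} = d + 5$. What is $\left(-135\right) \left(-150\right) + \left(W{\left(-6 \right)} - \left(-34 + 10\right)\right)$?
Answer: $20273$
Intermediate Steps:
$W{\left(d \right)} = 5 + d$
$\left(-135\right) \left(-150\right) + \left(W{\left(-6 \right)} - \left(-34 + 10\right)\right) = \left(-135\right) \left(-150\right) + \left(\left(5 - 6\right) - \left(-34 + 10\right)\right) = 20250 - -23 = 20250 + \left(-1 + 24\right) = 20250 + 23 = 20273$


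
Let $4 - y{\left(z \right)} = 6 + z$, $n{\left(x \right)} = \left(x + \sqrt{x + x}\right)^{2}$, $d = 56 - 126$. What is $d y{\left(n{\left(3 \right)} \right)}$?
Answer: $1190 + 420 \sqrt{6} \approx 2218.8$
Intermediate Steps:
$d = -70$
$n{\left(x \right)} = \left(x + \sqrt{2} \sqrt{x}\right)^{2}$ ($n{\left(x \right)} = \left(x + \sqrt{2 x}\right)^{2} = \left(x + \sqrt{2} \sqrt{x}\right)^{2}$)
$y{\left(z \right)} = -2 - z$ ($y{\left(z \right)} = 4 - \left(6 + z\right) = -2 - z$)
$d y{\left(n{\left(3 \right)} \right)} = - 70 \left(-2 - \left(3 + \sqrt{2} \sqrt{3}\right)^{2}\right) = - 70 \left(-2 - \left(3 + \sqrt{6}\right)^{2}\right) = 140 + 70 \left(3 + \sqrt{6}\right)^{2}$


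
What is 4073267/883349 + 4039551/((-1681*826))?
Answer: 2087422332803/1226535386594 ≈ 1.7019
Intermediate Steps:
4073267/883349 + 4039551/((-1681*826)) = 4073267*(1/883349) + 4039551/(-1388506) = 4073267/883349 + 4039551*(-1/1388506) = 4073267/883349 - 4039551/1388506 = 2087422332803/1226535386594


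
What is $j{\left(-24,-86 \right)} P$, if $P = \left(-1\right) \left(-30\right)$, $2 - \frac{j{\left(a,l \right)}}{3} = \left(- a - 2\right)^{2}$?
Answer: $-43380$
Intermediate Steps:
$j{\left(a,l \right)} = 6 - 3 \left(-2 - a\right)^{2}$ ($j{\left(a,l \right)} = 6 - 3 \left(- a - 2\right)^{2} = 6 - 3 \left(-2 - a\right)^{2}$)
$P = 30$
$j{\left(-24,-86 \right)} P = \left(6 - 3 \left(2 - 24\right)^{2}\right) 30 = \left(6 - 3 \left(-22\right)^{2}\right) 30 = \left(6 - 1452\right) 30 = \left(-1446\right) 30 = -43380$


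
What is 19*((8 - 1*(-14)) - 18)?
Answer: 76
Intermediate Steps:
19*((8 - 1*(-14)) - 18) = 19*((8 + 14) - 18) = 19*(22 - 18) = 19*4 = 76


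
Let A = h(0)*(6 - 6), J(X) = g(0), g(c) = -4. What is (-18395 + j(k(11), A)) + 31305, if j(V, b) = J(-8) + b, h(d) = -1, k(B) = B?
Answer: 12906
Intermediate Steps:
J(X) = -4
A = 0 (A = -(6 - 6) = -1*0 = 0)
j(V, b) = -4 + b
(-18395 + j(k(11), A)) + 31305 = (-18395 + (-4 + 0)) + 31305 = (-18395 - 4) + 31305 = -18399 + 31305 = 12906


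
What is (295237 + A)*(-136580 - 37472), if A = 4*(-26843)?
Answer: -32698278980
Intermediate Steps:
A = -107372
(295237 + A)*(-136580 - 37472) = (295237 - 107372)*(-136580 - 37472) = 187865*(-174052) = -32698278980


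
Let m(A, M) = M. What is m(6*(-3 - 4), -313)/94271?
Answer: -313/94271 ≈ -0.0033202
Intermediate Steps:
m(6*(-3 - 4), -313)/94271 = -313/94271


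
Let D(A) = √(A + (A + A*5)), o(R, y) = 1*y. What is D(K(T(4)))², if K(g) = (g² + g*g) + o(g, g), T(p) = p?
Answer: 252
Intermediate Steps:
o(R, y) = y
K(g) = g + 2*g² (K(g) = (g² + g*g) + g = (g² + g²) + g = 2*g² + g = g + 2*g²)
D(A) = √7*√A (D(A) = √(A + (A + 5*A)) = √(A + 6*A) = √(7*A) = √7*√A)
D(K(T(4)))² = (√7*√(4*(1 + 2*4)))² = (√7*√(4*(1 + 8)))² = (√7*√(4*9))² = (√7*√36)² = (√7*6)² = (6*√7)² = 252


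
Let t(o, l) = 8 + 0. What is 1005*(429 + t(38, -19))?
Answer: 439185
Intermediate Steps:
t(o, l) = 8
1005*(429 + t(38, -19)) = 1005*(429 + 8) = 1005*437 = 439185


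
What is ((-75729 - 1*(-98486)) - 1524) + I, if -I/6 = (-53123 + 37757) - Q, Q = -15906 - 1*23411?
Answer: -122473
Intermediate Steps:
Q = -39317 (Q = -15906 - 23411 = -39317)
I = -143706 (I = -6*((-53123 + 37757) - 1*(-39317)) = -6*(-15366 + 39317) = -6*23951 = -143706)
((-75729 - 1*(-98486)) - 1524) + I = ((-75729 - 1*(-98486)) - 1524) - 143706 = ((-75729 + 98486) - 1524) - 143706 = (22757 - 1524) - 143706 = 21233 - 143706 = -122473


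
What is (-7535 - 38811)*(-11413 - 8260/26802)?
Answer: 7088608789078/13401 ≈ 5.2896e+8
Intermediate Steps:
(-7535 - 38811)*(-11413 - 8260/26802) = -46346*(-11413 - 8260*1/26802) = -46346*(-11413 - 4130/13401) = -46346*(-152949743/13401) = 7088608789078/13401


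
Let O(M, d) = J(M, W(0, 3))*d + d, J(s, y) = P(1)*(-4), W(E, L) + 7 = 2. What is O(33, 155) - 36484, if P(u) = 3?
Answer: -38189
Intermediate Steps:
W(E, L) = -5 (W(E, L) = -7 + 2 = -5)
J(s, y) = -12 (J(s, y) = 3*(-4) = -12)
O(M, d) = -11*d (O(M, d) = -12*d + d = -11*d)
O(33, 155) - 36484 = -11*155 - 36484 = -1705 - 36484 = -38189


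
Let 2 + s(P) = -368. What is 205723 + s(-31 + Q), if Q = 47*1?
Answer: 205353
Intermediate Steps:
Q = 47
s(P) = -370 (s(P) = -2 - 368 = -370)
205723 + s(-31 + Q) = 205723 - 370 = 205353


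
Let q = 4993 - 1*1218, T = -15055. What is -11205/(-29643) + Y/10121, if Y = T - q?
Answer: -148257295/100005601 ≈ -1.4825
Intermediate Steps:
q = 3775 (q = 4993 - 1218 = 3775)
Y = -18830 (Y = -15055 - 1*3775 = -15055 - 3775 = -18830)
-11205/(-29643) + Y/10121 = -11205/(-29643) - 18830/10121 = -11205*(-1/29643) - 18830*1/10121 = 3735/9881 - 18830/10121 = -148257295/100005601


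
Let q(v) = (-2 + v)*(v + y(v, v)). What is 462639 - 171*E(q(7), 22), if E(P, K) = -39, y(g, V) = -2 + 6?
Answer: 469308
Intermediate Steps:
y(g, V) = 4
q(v) = (-2 + v)*(4 + v) (q(v) = (-2 + v)*(v + 4) = (-2 + v)*(4 + v))
462639 - 171*E(q(7), 22) = 462639 - 171*(-39) = 462639 - 1*(-6669) = 462639 + 6669 = 469308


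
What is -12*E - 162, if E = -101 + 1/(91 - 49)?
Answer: 7348/7 ≈ 1049.7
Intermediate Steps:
E = -4241/42 (E = -101 + 1/42 = -4241/42 ≈ -100.98)
-12*E - 162 = -12*(-4241/42) - 162 = 8482/7 - 162 = 7348/7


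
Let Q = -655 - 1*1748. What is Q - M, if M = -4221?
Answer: 1818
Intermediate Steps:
Q = -2403 (Q = -655 - 1748 = -2403)
Q - M = -2403 - 1*(-4221) = -2403 + 4221 = 1818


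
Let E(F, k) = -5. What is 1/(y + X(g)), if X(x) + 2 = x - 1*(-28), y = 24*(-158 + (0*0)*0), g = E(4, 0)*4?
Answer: -1/3786 ≈ -0.00026413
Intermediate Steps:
g = -20 (g = -5*4 = -20)
y = -3792 (y = 24*(-158 + 0*0) = 24*(-158 + 0) = 24*(-158) = -3792)
X(x) = 26 + x (X(x) = -2 + (x - 1*(-28)) = -2 + (x + 28) = -2 + (28 + x) = 26 + x)
1/(y + X(g)) = 1/(-3792 + (26 - 20)) = 1/(-3792 + 6) = 1/(-3786) = -1/3786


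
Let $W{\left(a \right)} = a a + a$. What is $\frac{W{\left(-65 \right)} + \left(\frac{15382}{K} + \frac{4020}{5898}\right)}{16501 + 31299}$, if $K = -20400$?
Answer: $\frac{41709929747}{479271480000} \approx 0.087028$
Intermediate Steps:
$W{\left(a \right)} = a + a^{2}$ ($W{\left(a \right)} = a^{2} + a = a + a^{2}$)
$\frac{W{\left(-65 \right)} + \left(\frac{15382}{K} + \frac{4020}{5898}\right)}{16501 + 31299} = \frac{- 65 \left(1 - 65\right) + \left(\frac{15382}{-20400} + \frac{4020}{5898}\right)}{16501 + 31299} = \frac{\left(-65\right) \left(-64\right) + \left(15382 \left(- \frac{1}{20400}\right) + 4020 \cdot \frac{1}{5898}\right)}{47800} = \left(4160 + \left(- \frac{7691}{10200} + \frac{670}{983}\right)\right) \frac{1}{47800} = \left(4160 - \frac{726253}{10026600}\right) \frac{1}{47800} = \frac{41709929747}{10026600} \cdot \frac{1}{47800} = \frac{41709929747}{479271480000}$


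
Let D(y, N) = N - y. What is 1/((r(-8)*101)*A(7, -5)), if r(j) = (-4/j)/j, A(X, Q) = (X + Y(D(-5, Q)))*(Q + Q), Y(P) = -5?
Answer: 4/505 ≈ 0.0079208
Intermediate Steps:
A(X, Q) = 2*Q*(-5 + X) (A(X, Q) = (X - 5)*(Q + Q) = (-5 + X)*(2*Q) = 2*Q*(-5 + X))
r(j) = -4/j²
1/((r(-8)*101)*A(7, -5)) = 1/((-4/(-8)²*101)*(2*(-5)*(-5 + 7))) = 1/((-4*1/64*101)*(2*(-5)*2)) = 1/(-1/16*101*(-20)) = 1/(-101/16*(-20)) = 1/(505/4) = 4/505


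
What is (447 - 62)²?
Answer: 148225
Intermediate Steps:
(447 - 62)² = 385² = 148225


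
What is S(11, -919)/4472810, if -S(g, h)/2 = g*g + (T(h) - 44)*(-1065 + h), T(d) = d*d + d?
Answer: 1673698311/2236405 ≈ 748.39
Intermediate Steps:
T(d) = d + d² (T(d) = d² + d = d + d²)
S(g, h) = -2*g² - 2*(-1065 + h)*(-44 + h*(1 + h)) (S(g, h) = -2*(g*g + (h*(1 + h) - 44)*(-1065 + h)) = -2*(g² + (-44 + h*(1 + h))*(-1065 + h)) = -2*(g² + (-1065 + h)*(-44 + h*(1 + h))) = -2*g² - 2*(-1065 + h)*(-44 + h*(1 + h)))
S(11, -919)/4472810 = (-93720 - 2*11² - 2*(-919)³ + 2128*(-919)² + 2218*(-919))/4472810 = (-93720 - 2*121 - 2*(-776151559) + 2128*844561 - 2038342)*(1/4472810) = (-93720 - 242 + 1552303118 + 1797225808 - 2038342)*(1/4472810) = 3347396622*(1/4472810) = 1673698311/2236405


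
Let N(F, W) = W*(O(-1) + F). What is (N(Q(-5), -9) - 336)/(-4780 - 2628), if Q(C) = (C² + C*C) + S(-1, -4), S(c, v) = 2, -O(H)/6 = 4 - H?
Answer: 267/3704 ≈ 0.072084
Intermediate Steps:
O(H) = -24 + 6*H (O(H) = -6*(4 - H) = -24 + 6*H)
Q(C) = 2 + 2*C² (Q(C) = (C² + C*C) + 2 = (C² + C²) + 2 = 2*C² + 2 = 2 + 2*C²)
N(F, W) = W*(-30 + F) (N(F, W) = W*((-24 + 6*(-1)) + F) = W*((-24 - 6) + F) = W*(-30 + F))
(N(Q(-5), -9) - 336)/(-4780 - 2628) = (-9*(-30 + (2 + 2*(-5)²)) - 336)/(-4780 - 2628) = (-9*(-30 + (2 + 2*25)) - 336)/(-7408) = (-9*(-30 + (2 + 50)) - 336)*(-1/7408) = (-9*(-30 + 52) - 336)*(-1/7408) = (-9*22 - 336)*(-1/7408) = (-198 - 336)*(-1/7408) = -534*(-1/7408) = 267/3704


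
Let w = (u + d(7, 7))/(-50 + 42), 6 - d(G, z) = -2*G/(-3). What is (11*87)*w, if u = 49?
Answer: -48169/8 ≈ -6021.1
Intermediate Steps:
d(G, z) = 6 - 2*G/3 (d(G, z) = 6 - (-2)*G/(-3) = 6 - (-2)*G*(-⅓) = 6 - (-2)*(-G/3) = 6 - 2*G/3)
w = -151/24 (w = (49 + (6 - ⅔*7))/(-50 + 42) = (49 + (6 - 14/3))/(-8) = (49 + 4/3)*(-⅛) = (151/3)*(-⅛) = -151/24 ≈ -6.2917)
(11*87)*w = (11*87)*(-151/24) = 957*(-151/24) = -48169/8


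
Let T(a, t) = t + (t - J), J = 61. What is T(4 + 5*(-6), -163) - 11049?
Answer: -11436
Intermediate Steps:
T(a, t) = -61 + 2*t (T(a, t) = t + (t - 1*61) = t + (t - 61) = t + (-61 + t) = -61 + 2*t)
T(4 + 5*(-6), -163) - 11049 = (-61 + 2*(-163)) - 11049 = (-61 - 326) - 11049 = -387 - 11049 = -11436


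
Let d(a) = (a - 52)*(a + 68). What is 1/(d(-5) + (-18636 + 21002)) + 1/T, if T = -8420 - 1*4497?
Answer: -14142/15823325 ≈ -0.00089374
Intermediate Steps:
d(a) = (-52 + a)*(68 + a)
T = -12917 (T = -8420 - 4497 = -12917)
1/(d(-5) + (-18636 + 21002)) + 1/T = 1/((-3536 + (-5)**2 + 16*(-5)) + (-18636 + 21002)) + 1/(-12917) = 1/((-3536 + 25 - 80) + 2366) - 1/12917 = 1/(-3591 + 2366) - 1/12917 = 1/(-1225) - 1/12917 = -1/1225 - 1/12917 = -14142/15823325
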